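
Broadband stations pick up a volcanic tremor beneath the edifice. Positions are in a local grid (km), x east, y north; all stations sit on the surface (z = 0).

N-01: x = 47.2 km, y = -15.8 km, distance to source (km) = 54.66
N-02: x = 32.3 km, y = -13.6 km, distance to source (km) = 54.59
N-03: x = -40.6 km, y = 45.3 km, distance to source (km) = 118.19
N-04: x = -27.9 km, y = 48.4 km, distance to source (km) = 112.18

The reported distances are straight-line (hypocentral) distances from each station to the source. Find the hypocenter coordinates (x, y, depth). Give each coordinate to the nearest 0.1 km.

(37.9, -25.4, 53.0)

Each station gives a sphere (x−x_i)² + (y−y_i)² + z² = d_i² (stations at z=0).
Subtracting the N-01 sphere from N-02 and N-03: z² cancels, leaving linear equations in x and y:
-29.8 x + 4.4 y = -1241.58
-175.6 x + 122.2 y = -9758.19
Solving: x ≈ 37.919, y ≈ -25.366 km (keep extra digits for the depth step; rounded: 37.9, -25.4).
Then from the N-01 sphere: z² = 54.66² − (x − 47.2)² − (y + 15.8)² with x = 37.919, y = -25.366, so z ≈ 53.010 ≈ 53.0 km.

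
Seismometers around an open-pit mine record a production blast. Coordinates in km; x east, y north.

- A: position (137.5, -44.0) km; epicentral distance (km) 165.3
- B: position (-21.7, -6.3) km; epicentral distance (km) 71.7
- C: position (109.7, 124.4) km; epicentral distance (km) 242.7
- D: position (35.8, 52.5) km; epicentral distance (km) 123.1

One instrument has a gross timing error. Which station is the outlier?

D

Solve using three stations at a time. Using A, B, C (subtract circle equations pairwise → linear system) gives (x, y) ≈ (-24.3, -78.0).
Distances from that point to each station vs reported:
  A: calculated 165.3 vs reported 165.3 → residual 0.0 km
  B: calculated 71.7 vs reported 71.7 → residual 0.0 km
  C: calculated 242.7 vs reported 242.7 → residual 0.0 km
  D: calculated 143.6 vs reported 123.1 → residual 20.5 km
A, B, C are mutually consistent (residuals ≈ 0); D is off by 20.5 km.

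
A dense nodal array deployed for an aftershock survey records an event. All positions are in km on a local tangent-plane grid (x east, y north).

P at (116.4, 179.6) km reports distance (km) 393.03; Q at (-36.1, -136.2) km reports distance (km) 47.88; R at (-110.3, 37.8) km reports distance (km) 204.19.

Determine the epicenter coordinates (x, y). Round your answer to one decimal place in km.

(-75.5, -163.4)

Circle about each station: (x − 116.4)² + (y − 179.6)² = 393.03²; (x + 36.1)² + (y + 136.2)² = 47.88²; (x + 110.3)² + (y − 37.8)² = 204.19².
Subtracting the P equation from the Q and R equations removes the quadratic terms:
-305.0 x − 631.6 y = 126228.62
-453.4 x − 283.6 y = 80568.83
Solving the 2×2 system: x ≈ -75.5, y ≈ -163.4 km.
Check against P (with the unrounded x, y): √((x − 116.4)²+(y − 179.6)²) = 393.03 ≈ 393.03 km. ✓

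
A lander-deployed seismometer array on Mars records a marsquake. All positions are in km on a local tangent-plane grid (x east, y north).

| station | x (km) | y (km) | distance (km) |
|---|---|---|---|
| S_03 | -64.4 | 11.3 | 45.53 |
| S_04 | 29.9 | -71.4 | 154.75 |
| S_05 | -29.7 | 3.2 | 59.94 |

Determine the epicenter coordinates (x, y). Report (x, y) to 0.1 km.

Circle about each station: (x + 64.4)² + (y − 11.3)² = 45.53²; (x − 29.9)² + (y + 71.4)² = 154.75²; (x + 29.7)² + (y − 3.2)² = 59.94².
Subtracting the S_03 equation from the S_04 and S_05 equations removes the quadratic terms:
188.6 x − 165.4 y = -20157.66
69.4 x − 16.2 y = -4902.54
Solving the 2×2 system: x ≈ -57.5, y ≈ 56.3 km.

-57.5 km east, 56.3 km north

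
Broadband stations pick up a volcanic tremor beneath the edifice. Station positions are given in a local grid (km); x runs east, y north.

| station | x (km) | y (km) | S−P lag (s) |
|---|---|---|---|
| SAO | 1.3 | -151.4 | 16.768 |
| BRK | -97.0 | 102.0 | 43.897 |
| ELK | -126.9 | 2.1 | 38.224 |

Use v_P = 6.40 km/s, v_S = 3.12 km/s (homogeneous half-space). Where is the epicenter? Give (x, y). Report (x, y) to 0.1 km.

(85.3, -93.4)

Distance from S−P lag: d = Δt · v_P v_S / (v_P − v_S) = Δt · (6.40·3.12)/(6.40−3.12) ≈ 6.0878·Δt.
So d_SAO = 102.08, d_BRK = 267.24, d_ELK = 232.70 km.
Circle about each station: (x − 1.3)² + (y + 151.4)² = 102.08²; (x + 97.0)² + (y − 102.0)² = 267.24²; (x + 126.9)² + (y − 2.1)² = 232.70².
Subtracting the SAO equation from the BRK and ELK equations removes the quadratic terms:
-196.6 x + 506.8 y = -64107.54
-256.4 x + 307.0 y = -50544.59
Solving the 2×2 system: x ≈ 85.3, y ≈ -93.4 km.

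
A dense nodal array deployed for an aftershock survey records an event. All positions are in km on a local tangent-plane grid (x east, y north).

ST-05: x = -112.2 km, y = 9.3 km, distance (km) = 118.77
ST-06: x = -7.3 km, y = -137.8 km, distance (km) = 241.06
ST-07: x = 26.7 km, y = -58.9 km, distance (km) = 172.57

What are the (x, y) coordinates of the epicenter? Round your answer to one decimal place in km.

Circle about each station: (x + 112.2)² + (y − 9.3)² = 118.77²; (x + 7.3)² + (y + 137.8)² = 241.06²; (x − 26.7)² + (y + 58.9)² = 172.57².
Subtracting pairs of circle equations eliminates x²+y² and gives linear equations (the radical axes):
209.8 x − 294.2 y = -37636.81
277.8 x − 136.4 y = -24167.32
Solving the 2×2 system: x ≈ -37.2, y ≈ 101.4 km.

(-37.2, 101.4)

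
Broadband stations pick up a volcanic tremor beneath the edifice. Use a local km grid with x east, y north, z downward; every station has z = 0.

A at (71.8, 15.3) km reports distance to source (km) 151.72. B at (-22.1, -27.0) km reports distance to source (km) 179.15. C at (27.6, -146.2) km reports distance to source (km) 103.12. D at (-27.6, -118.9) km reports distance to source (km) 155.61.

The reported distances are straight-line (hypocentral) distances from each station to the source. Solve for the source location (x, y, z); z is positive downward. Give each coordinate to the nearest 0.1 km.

Each station gives a sphere (x−x_i)² + (y−y_i)² + z² = d_i² (stations at z=0).
Subtracting the A sphere from B and C: z² cancels, leaving linear equations in x and y:
-187.8 x − 84.6 y = -13247.68
-88.4 x − 323.0 y = 29132.09
Solving: x ≈ 126.805, y ≈ -124.897 km (keep extra digits for the depth step; rounded: 126.8, -124.9).
Then from the A sphere: z² = 151.72² − (x − 71.8)² − (y − 15.3)² with x = 126.805, y = -124.897, so z ≈ 18.390 ≈ 18.4 km.

(126.8, -124.9, 18.4)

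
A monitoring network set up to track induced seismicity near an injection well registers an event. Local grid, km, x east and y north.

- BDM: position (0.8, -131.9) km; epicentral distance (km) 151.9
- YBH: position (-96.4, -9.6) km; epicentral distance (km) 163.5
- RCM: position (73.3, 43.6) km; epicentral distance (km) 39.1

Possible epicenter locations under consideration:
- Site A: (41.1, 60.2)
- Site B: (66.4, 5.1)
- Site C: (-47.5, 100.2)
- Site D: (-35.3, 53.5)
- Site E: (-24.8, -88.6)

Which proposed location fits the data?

Site B

For each candidate, compare |candidate − station| to the reported distance:
Site A: residuals BDM 44.4, YBH 9.3, RCM 2.9 → max 44.4 km
Site B: residuals BDM 0.0, YBH 0.0, RCM 0.0 → max 0.0 km
Site C: residuals BDM 85.2, YBH 43.3, RCM 94.3 → max 94.3 km
Site D: residuals BDM 37.0, YBH 75.7, RCM 70.0 → max 75.7 km
Site E: residuals BDM 101.6, YBH 56.9, RCM 125.5 → max 125.5 km
Only Site B has all residuals ≈ 0.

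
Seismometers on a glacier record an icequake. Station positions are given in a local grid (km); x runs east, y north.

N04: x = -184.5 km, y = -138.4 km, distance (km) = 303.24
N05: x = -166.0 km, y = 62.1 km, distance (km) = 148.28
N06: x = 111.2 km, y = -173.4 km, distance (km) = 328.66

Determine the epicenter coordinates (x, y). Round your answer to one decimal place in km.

Circle about each station: (x + 184.5)² + (y + 138.4)² = 303.24²; (x + 166.0)² + (y − 62.1)² = 148.28²; (x − 111.2)² + (y + 173.4)² = 328.66².
Subtracting pairs of circle equations eliminates x²+y² and gives linear equations (the radical axes):
37.0 x + 401.0 y = 48185.14
591.4 x − 70.0 y = -26824.71
Solving the 2×2 system: x ≈ -30.8, y ≈ 123.0 km.

x ≈ -30.8 km, y ≈ 123.0 km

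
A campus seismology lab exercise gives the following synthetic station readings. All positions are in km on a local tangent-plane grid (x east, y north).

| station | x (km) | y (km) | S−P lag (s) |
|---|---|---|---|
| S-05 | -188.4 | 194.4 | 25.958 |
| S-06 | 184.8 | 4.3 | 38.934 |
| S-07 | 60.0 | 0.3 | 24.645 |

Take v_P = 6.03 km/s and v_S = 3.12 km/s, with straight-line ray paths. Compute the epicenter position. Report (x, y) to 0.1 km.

x ≈ -33.8 km, y ≈ 129.1 km

Distance from S−P lag: d = Δt · v_P v_S / (v_P − v_S) = Δt · (6.03·3.12)/(6.03−3.12) ≈ 6.4652·Δt.
So d_S-05 = 167.82, d_S-06 = 251.71, d_S-07 = 159.33 km.
Circle about each station: (x + 188.4)² + (y − 194.4)² = 167.82²; (x − 184.8)² + (y − 4.3)² = 251.71²; (x − 60.0)² + (y − 0.3)² = 159.33².
Subtracting the S-05 equation from the S-06 and S-07 equations removes the quadratic terms:
746.4 x − 380.2 y = -74310.76
496.8 x − 388.2 y = -66908.33
Solving the 2×2 system: x ≈ -33.8, y ≈ 129.1 km.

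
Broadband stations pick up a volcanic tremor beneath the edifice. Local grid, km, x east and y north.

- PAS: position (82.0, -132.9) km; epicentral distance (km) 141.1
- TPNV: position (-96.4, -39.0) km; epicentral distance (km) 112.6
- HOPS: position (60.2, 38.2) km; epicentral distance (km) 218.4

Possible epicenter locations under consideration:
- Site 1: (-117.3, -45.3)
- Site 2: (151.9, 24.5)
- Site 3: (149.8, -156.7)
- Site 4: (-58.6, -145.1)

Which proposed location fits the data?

Site 4

For each candidate, compare |candidate − station| to the reported distance:
Site 1: residuals PAS 76.6, TPNV 90.8, HOPS 22.2 → max 90.8 km
Site 2: residuals PAS 31.1, TPNV 143.7, HOPS 125.7 → max 143.7 km
Site 3: residuals PAS 69.2, TPNV 160.3, HOPS 3.9 → max 160.3 km
Site 4: residuals PAS 0.0, TPNV 0.0, HOPS 0.0 → max 0.0 km
Only Site 4 has all residuals ≈ 0.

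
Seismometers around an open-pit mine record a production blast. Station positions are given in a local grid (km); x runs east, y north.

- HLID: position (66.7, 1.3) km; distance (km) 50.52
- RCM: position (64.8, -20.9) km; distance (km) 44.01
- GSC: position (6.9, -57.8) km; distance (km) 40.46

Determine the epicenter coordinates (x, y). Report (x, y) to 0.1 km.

x ≈ 20.8 km, y ≈ -19.8 km

Circle about each station: (x − 66.7)² + (y − 1.3)² = 50.52²; (x − 64.8)² + (y + 20.9)² = 44.01²; (x − 6.9)² + (y + 57.8)² = 40.46².
Subtracting the HLID equation from the RCM and GSC equations removes the quadratic terms:
-3.8 x − 44.4 y = 800.66
-119.6 x − 118.2 y = -146.87
Solving the 2×2 system: x ≈ 20.8, y ≈ -19.8 km.
Check against HLID (with the unrounded x, y): √((x − 66.7)²+(y − 1.3)²) = 50.51 ≈ 50.52 km. ✓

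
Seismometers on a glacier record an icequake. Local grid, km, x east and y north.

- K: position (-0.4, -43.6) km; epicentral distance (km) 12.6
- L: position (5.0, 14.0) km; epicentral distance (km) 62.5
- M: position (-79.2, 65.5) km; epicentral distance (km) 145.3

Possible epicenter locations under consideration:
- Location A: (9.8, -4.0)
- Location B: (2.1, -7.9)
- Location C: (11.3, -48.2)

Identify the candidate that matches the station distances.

For each candidate, compare |candidate − station| to the reported distance:
Location A: residuals K 28.3, L 43.9, M 32.4 → max 43.9 km
Location B: residuals K 23.2, L 40.4, M 35.8 → max 40.4 km
Location C: residuals K 0.0, L 0.0, M 0.0 → max 0.0 km
Only Location C has all residuals ≈ 0.

Location C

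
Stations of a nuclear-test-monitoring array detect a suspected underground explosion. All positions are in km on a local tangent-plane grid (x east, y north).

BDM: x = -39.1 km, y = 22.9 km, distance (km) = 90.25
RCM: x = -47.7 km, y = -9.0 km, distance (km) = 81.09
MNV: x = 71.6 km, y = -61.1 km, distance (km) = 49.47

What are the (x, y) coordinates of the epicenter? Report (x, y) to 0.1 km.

Circle about each station: (x + 39.1)² + (y − 22.9)² = 90.25²; (x + 47.7)² + (y + 9.0)² = 81.09²; (x − 71.6)² + (y + 61.1)² = 49.47².
Subtracting the BDM equation from the RCM and MNV equations removes the quadratic terms:
-17.2 x − 63.8 y = 1872.54
221.4 x − 168.0 y = 12504.33
Solving the 2×2 system: x ≈ 28.4, y ≈ -37.0 km.

28.4 km east, -37.0 km north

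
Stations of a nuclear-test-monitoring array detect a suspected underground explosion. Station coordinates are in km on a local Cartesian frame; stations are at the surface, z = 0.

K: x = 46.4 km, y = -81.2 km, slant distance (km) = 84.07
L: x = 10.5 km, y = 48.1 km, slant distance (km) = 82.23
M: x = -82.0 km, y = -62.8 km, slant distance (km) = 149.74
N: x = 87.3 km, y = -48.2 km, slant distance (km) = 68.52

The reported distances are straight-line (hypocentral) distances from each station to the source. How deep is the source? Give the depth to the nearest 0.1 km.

depth ≈ 43.0 km

Each station gives a sphere (x−x_i)² + (y−y_i)² + z² = d_i² (stations at z=0).
Subtracting the K sphere from L and M: z² cancels, leaving linear equations in x and y:
-71.8 x + 258.6 y = -6016.55
-256.8 x + 36.8 y = -13432.86
Solving: x ≈ 51.004, y ≈ -9.105 km (keep extra digits for the depth step; rounded: 51.0, -9.1).
Then from the K sphere: z² = 84.07² − (x − 46.4)² − (y + 81.2)² with x = 51.004, y = -9.105, so z ≈ 42.999 ≈ 43.0 km.
Check against N (with the unrounded solution): distance 68.52 ≈ 68.52 km. ✓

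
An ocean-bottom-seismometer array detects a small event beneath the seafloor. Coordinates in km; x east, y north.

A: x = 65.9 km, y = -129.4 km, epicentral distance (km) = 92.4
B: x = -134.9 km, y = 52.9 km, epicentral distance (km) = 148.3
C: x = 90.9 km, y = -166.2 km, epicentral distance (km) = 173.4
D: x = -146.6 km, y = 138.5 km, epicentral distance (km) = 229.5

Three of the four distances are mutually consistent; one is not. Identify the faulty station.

A

Solve using three stations at a time. Using B, C, D (subtract circle equations pairwise → linear system) gives (x, y) ≈ (-54.5, -71.7).
Distances from that point to each station vs reported:
  A: calculated 133.5 vs reported 92.4 → residual 41.1 km
  B: calculated 148.3 vs reported 148.3 → residual 0.0 km
  C: calculated 173.4 vs reported 173.4 → residual 0.0 km
  D: calculated 229.5 vs reported 229.5 → residual 0.0 km
B, C, D are mutually consistent (residuals ≈ 0); A is off by 41.1 km.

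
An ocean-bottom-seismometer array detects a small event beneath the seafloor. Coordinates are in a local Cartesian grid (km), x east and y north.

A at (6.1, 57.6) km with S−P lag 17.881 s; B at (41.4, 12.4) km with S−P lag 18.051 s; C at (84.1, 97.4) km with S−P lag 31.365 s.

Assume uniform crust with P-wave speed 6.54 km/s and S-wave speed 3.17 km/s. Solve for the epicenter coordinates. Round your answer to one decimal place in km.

Distance from S−P lag: d = Δt · v_P v_S / (v_P − v_S) = Δt · (6.54·3.17)/(6.54−3.17) ≈ 6.1519·Δt.
So d_A = 110.00, d_B = 111.05, d_C = 192.95 km.
Circle about each station: (x − 6.1)² + (y − 57.6)² = 110.00²; (x − 41.4)² + (y − 12.4)² = 111.05²; (x − 84.1)² + (y − 97.4)² = 192.95².
Subtracting pairs of circle equations eliminates x²+y² and gives linear equations (the radical axes):
70.6 x − 90.4 y = -1719.35
156.0 x + 79.6 y = -11925.10
Solving the 2×2 system: x ≈ -61.6, y ≈ -29.1 km.
Check against A (with the unrounded x, y): √((x − 6.1)²+(y − 57.6)²) = 109.99 ≈ 110.00 km. ✓

(-61.6, -29.1)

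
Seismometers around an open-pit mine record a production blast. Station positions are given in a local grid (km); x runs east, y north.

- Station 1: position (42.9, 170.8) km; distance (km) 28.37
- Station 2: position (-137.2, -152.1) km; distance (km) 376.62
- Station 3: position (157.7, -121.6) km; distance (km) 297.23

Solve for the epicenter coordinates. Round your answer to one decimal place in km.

(70.0, 162.4)

Circle about each station: (x − 42.9)² + (y − 170.8)² = 28.37²; (x + 137.2)² + (y + 152.1)² = 376.62²; (x − 157.7)² + (y + 121.6)² = 297.23².
Subtracting pairs of circle equations eliminates x²+y² and gives linear equations (the radical axes):
-360.2 x − 645.8 y = -130092.57
229.6 x − 584.8 y = -78898.02
Solving the 2×2 system: x ≈ 70.0, y ≈ 162.4 km.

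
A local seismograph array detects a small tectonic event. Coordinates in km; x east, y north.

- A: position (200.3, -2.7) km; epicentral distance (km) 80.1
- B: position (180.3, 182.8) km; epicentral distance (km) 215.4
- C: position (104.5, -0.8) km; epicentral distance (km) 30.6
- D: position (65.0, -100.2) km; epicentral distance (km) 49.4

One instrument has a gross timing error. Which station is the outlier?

D

Solve using three stations at a time. Using A, B, C (subtract circle equations pairwise → linear system) gives (x, y) ≈ (123.3, -24.9).
Distances from that point to each station vs reported:
  A: calculated 80.1 vs reported 80.1 → residual 0.0 km
  B: calculated 215.4 vs reported 215.4 → residual 0.0 km
  C: calculated 30.6 vs reported 30.6 → residual 0.0 km
  D: calculated 95.2 vs reported 49.4 → residual 45.8 km
A, B, C are mutually consistent (residuals ≈ 0); D is off by 45.8 km.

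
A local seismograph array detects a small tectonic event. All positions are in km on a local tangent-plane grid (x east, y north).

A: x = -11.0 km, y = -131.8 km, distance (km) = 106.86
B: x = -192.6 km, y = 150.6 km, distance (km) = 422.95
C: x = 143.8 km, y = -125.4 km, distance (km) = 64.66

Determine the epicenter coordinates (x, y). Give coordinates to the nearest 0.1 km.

(91.2, -163.0)

Circle about each station: (x + 11.0)² + (y + 131.8)² = 106.86²; (x + 192.6)² + (y − 150.6)² = 422.95²; (x − 143.8)² + (y + 125.4)² = 64.66².
Subtracting the A equation from the B and C equations removes the quadratic terms:
-363.2 x + 564.8 y = -125184.76
309.6 x + 12.8 y = 26149.50
Solving the 2×2 system: x ≈ 91.2, y ≈ -163.0 km.
Check against A (with the unrounded x, y): √((x + 11.0)²+(y + 131.8)²) = 106.86 ≈ 106.86 km. ✓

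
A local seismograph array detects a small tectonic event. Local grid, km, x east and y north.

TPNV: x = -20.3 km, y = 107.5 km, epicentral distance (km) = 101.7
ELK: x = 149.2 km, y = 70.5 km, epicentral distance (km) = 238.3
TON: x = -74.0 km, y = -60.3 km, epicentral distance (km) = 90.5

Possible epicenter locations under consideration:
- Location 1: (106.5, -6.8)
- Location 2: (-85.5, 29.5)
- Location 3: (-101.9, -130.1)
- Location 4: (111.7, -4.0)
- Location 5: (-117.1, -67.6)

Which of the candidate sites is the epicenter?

Location 2

For each candidate, compare |candidate − station| to the reported distance:
Location 1: residuals TPNV 69.0, ELK 150.0, TON 97.8 → max 150.0 km
Location 2: residuals TPNV 0.0, ELK 0.0, TON 0.0 → max 0.0 km
Location 3: residuals TPNV 149.5, ELK 83.1, TON 15.3 → max 149.5 km
Location 4: residuals TPNV 71.1, ELK 154.9, TON 103.5 → max 154.9 km
Location 5: residuals TPNV 98.4, ELK 61.7, TON 46.8 → max 98.4 km
Only Location 2 has all residuals ≈ 0.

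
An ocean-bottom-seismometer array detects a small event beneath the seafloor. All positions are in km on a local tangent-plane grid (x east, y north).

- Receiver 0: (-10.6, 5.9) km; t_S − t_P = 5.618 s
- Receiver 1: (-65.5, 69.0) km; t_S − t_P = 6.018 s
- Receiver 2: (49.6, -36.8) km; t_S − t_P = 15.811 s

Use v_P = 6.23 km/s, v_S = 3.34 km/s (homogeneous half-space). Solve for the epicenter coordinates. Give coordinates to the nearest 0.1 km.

x ≈ -38.9 km, y ≈ 34.8 km

Distance from S−P lag: d = Δt · v_P v_S / (v_P − v_S) = Δt · (6.23·3.34)/(6.23−3.34) ≈ 7.2001·Δt.
So d_Receiver 0 = 40.45, d_Receiver 1 = 43.33, d_Receiver 2 = 113.84 km.
Circle about each station: (x + 10.6)² + (y − 5.9)² = 40.45²; (x + 65.5)² + (y − 69.0)² = 43.33²; (x − 49.6)² + (y + 36.8)² = 113.84².
Subtracting the Receiver 0 equation from the Receiver 1 and Receiver 2 equations removes the quadratic terms:
-109.8 x + 126.2 y = 8662.79
120.4 x − 85.4 y = -7656.11
Solving the 2×2 system: x ≈ -38.9, y ≈ 34.8 km.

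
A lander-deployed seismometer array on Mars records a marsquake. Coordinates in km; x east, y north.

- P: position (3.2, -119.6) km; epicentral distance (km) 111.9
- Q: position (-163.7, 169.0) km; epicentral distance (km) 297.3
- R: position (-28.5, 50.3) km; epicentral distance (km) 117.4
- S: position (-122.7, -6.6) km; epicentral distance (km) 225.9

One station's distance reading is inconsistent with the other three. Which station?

Solve using three stations at a time. Using P, Q, R (subtract circle equations pairwise → linear system) gives (x, y) ≈ (62.1, -24.4).
Distances from that point to each station vs reported:
  P: calculated 111.9 vs reported 111.9 → residual 0.0 km
  Q: calculated 297.3 vs reported 297.3 → residual 0.0 km
  R: calculated 117.4 vs reported 117.4 → residual 0.0 km
  S: calculated 185.7 vs reported 225.9 → residual 40.2 km
P, Q, R are mutually consistent (residuals ≈ 0); S is off by 40.2 km.

S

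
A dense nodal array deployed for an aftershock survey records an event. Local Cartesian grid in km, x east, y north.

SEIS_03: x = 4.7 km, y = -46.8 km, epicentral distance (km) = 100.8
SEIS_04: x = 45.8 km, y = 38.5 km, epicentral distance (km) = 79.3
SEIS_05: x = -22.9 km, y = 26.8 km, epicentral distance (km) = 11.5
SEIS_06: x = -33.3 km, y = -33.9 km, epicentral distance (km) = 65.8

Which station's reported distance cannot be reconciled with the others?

Solve using three stations at a time. Using SEIS_04, SEIS_05, SEIS_06 (subtract circle equations pairwise → linear system) gives (x, y) ≈ (-33.2, 31.9).
Distances from that point to each station vs reported:
  SEIS_03: calculated 87.4 vs reported 100.8 → residual 13.4 km
  SEIS_04: calculated 79.3 vs reported 79.3 → residual 0.0 km
  SEIS_05: calculated 11.5 vs reported 11.5 → residual 0.0 km
  SEIS_06: calculated 65.8 vs reported 65.8 → residual 0.0 km
SEIS_04, SEIS_05, SEIS_06 are mutually consistent (residuals ≈ 0); SEIS_03 is off by 13.4 km.

SEIS_03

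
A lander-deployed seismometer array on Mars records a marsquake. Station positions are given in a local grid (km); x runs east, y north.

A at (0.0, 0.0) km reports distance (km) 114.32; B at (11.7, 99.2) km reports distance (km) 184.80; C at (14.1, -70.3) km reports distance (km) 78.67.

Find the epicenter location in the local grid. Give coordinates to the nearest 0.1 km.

Circle about each station: x² + y² = 114.32²; (x − 11.7)² + (y − 99.2)² = 184.80²; (x − 14.1)² + (y + 70.3)² = 78.67².
Subtracting pairs of circle equations eliminates x²+y² and gives linear equations (the radical axes):
23.4 x + 198.4 y = -11104.45
28.2 x − 140.6 y = 12020.99
Solving the 2×2 system: x ≈ 92.7, y ≈ -66.9 km.

(92.7, -66.9)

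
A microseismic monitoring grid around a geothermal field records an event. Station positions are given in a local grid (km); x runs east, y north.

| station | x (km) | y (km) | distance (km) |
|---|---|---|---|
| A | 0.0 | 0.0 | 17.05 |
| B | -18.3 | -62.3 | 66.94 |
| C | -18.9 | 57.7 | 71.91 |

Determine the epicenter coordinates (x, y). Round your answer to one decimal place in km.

Circle about each station: x² + y² = 17.05²; (x + 18.3)² + (y + 62.3)² = 66.94²; (x + 18.9)² + (y − 57.7)² = 71.91².
Subtracting the A equation from the B and C equations removes the quadratic terms:
-36.6 x − 124.6 y = 25.92
-37.8 x + 115.4 y = -1193.85
Solving the 2×2 system: x ≈ 16.3, y ≈ -5.0 km.

(16.3, -5.0)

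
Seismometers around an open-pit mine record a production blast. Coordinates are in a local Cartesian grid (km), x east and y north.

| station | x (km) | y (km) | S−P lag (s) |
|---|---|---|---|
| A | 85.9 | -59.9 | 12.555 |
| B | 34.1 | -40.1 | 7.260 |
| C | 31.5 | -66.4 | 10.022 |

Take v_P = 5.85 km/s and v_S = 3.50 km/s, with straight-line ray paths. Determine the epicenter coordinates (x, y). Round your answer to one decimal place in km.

9.1 km east, 18.0 km north

Distance from S−P lag: d = Δt · v_P v_S / (v_P − v_S) = Δt · (5.85·3.50)/(5.85−3.50) ≈ 8.7128·Δt.
So d_A = 109.39, d_B = 63.25, d_C = 87.32 km.
Circle about each station: (x − 85.9)² + (y + 59.9)² = 109.39²; (x − 34.1)² + (y + 40.1)² = 63.25²; (x − 31.5)² + (y + 66.4)² = 87.32².
Subtracting the A equation from the B and C equations removes the quadratic terms:
-103.6 x + 39.6 y = -230.39
-108.8 x − 13.0 y = -1224.22
Solving the 2×2 system: x ≈ 9.1, y ≈ 18.0 km.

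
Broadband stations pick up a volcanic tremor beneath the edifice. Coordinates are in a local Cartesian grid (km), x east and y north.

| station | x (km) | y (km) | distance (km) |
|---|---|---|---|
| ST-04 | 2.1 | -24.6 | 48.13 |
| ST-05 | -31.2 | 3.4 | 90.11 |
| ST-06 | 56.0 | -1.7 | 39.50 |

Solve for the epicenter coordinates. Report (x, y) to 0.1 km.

Circle about each station: (x − 2.1)² + (y + 24.6)² = 48.13²; (x + 31.2)² + (y − 3.4)² = 90.11²; (x − 56.0)² + (y + 1.7)² = 39.50².
Subtracting the ST-04 equation from the ST-05 and ST-06 equations removes the quadratic terms:
-66.6 x + 56.0 y = -5427.89
107.8 x + 45.8 y = 3285.57
Solving the 2×2 system: x ≈ 47.6, y ≈ -40.3 km.
Check against ST-04 (with the unrounded x, y): √((x − 2.1)²+(y + 24.6)²) = 48.14 ≈ 48.13 km. ✓

x ≈ 47.6 km, y ≈ -40.3 km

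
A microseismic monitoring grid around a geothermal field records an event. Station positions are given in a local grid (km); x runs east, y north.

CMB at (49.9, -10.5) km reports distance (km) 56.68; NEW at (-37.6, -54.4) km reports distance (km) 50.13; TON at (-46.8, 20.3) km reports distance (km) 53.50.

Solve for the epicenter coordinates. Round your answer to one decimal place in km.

-6.6 km east, -15.0 km north

Circle about each station: (x − 49.9)² + (y + 10.5)² = 56.68²; (x + 37.6)² + (y + 54.4)² = 50.13²; (x + 46.8)² + (y − 20.3)² = 53.50².
Subtracting pairs of circle equations eliminates x²+y² and gives linear equations (the radical axes):
-175.0 x − 87.8 y = 2472.47
-193.4 x + 61.6 y = 352.44
Solving the 2×2 system: x ≈ -6.6, y ≈ -15.0 km.
Check against CMB (with the unrounded x, y): √((x − 49.9)²+(y + 10.5)²) = 56.68 ≈ 56.68 km. ✓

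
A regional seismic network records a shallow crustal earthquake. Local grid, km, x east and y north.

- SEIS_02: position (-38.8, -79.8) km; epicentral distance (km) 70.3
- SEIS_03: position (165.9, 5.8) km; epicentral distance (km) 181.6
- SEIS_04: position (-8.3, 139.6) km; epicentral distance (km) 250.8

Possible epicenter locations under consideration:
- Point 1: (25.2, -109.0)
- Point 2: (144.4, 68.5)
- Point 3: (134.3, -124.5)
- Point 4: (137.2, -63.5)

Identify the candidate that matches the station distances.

For each candidate, compare |candidate − station| to the reported distance:
Point 1: residuals SEIS_02 0.0, SEIS_03 0.0, SEIS_04 0.0 → max 0.0 km
Point 2: residuals SEIS_02 165.4, SEIS_03 115.3, SEIS_04 82.4 → max 165.4 km
Point 3: residuals SEIS_02 108.5, SEIS_03 47.5, SEIS_04 49.3 → max 108.5 km
Point 4: residuals SEIS_02 106.5, SEIS_03 106.6, SEIS_04 1.0 → max 106.6 km
Only Point 1 has all residuals ≈ 0.

Point 1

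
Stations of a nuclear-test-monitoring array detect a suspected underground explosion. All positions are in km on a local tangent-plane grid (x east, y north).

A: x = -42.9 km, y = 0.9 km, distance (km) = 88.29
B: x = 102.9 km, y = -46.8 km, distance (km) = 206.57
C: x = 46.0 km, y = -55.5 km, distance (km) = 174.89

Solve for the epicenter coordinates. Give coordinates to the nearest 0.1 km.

Circle about each station: (x + 42.9)² + (y − 0.9)² = 88.29²; (x − 102.9)² + (y + 46.8)² = 206.57²; (x − 46.0)² + (y + 55.5)² = 174.89².
Subtracting the A equation from the B and C equations removes the quadratic terms:
291.6 x − 95.4 y = -23938.61
177.8 x − 112.8 y = -19436.36
Solving the 2×2 system: x ≈ -53.1, y ≈ 88.6 km.

x ≈ -53.1 km, y ≈ 88.6 km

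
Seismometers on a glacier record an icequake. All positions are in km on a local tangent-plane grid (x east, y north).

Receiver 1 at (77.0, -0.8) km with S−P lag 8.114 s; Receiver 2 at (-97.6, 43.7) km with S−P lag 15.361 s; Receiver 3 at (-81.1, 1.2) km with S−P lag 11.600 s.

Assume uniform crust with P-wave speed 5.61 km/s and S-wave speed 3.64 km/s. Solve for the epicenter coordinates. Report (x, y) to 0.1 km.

x ≈ 20.5 km, y ≈ -63.1 km

Distance from S−P lag: d = Δt · v_P v_S / (v_P − v_S) = Δt · (5.61·3.64)/(5.61−3.64) ≈ 10.3657·Δt.
So d_Receiver 1 = 84.11, d_Receiver 2 = 159.23, d_Receiver 3 = 120.24 km.
Circle about each station: (x − 77.0)² + (y + 0.8)² = 84.11²; (x + 97.6)² + (y − 43.7)² = 159.23²; (x + 81.1)² + (y − 1.2)² = 120.24².
Subtracting pairs of circle equations eliminates x²+y² and gives linear equations (the radical axes):
-349.2 x + 89.0 y = -12773.89
-316.2 x + 4.0 y = -6734.16
Solving the 2×2 system: x ≈ 20.5, y ≈ -63.1 km.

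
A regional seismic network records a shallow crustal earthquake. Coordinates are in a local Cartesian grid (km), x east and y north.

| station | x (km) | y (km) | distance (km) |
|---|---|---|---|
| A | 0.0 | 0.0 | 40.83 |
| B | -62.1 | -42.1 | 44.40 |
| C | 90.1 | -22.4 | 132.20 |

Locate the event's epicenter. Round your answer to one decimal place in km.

x ≈ -40.7 km, y ≈ -3.2 km

Circle about each station: x² + y² = 40.83²; (x + 62.1)² + (y + 42.1)² = 44.40²; (x − 90.1)² + (y + 22.4)² = 132.20².
Subtracting pairs of circle equations eliminates x²+y² and gives linear equations (the radical axes):
-124.2 x − 84.2 y = 5324.55
180.2 x − 44.8 y = -7189.98
Solving the 2×2 system: x ≈ -40.7, y ≈ -3.2 km.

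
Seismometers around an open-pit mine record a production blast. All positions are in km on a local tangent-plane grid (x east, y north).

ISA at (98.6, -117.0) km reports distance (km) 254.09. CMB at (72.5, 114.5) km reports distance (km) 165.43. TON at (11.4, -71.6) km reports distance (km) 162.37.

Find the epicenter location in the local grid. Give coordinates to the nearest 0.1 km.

Circle about each station: (x − 98.6)² + (y + 117.0)² = 254.09²; (x − 72.5)² + (y − 114.5)² = 165.43²; (x − 11.4)² + (y + 71.6)² = 162.37².
Subtracting pairs of circle equations eliminates x²+y² and gives linear equations (the radical axes):
-52.2 x + 463.0 y = 32150.18
-174.4 x + 90.8 y = 20043.27
Solving the 2×2 system: x ≈ -83.7, y ≈ 60.0 km.

(-83.7, 60.0)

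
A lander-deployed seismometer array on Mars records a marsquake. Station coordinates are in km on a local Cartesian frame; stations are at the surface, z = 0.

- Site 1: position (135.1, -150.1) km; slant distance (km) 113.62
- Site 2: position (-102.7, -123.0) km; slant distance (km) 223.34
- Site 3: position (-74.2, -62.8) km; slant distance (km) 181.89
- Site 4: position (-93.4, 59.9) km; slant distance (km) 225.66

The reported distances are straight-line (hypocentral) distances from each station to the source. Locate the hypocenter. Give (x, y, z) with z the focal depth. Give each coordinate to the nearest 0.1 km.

Each station gives a sphere (x−x_i)² + (y−y_i)² + z² = d_i² (stations at z=0).
Subtracting the Site 1 sphere from Site 2 and Site 3: z² cancels, leaving linear equations in x and y:
-475.6 x + 54.2 y = -52076.98
-418.6 x + 174.6 y = -51507.01
Solving: x ≈ 104.404, y ≈ -44.693 km (keep extra digits for the depth step; rounded: 104.4, -44.7).
Then from the Site 1 sphere: z² = 113.62² − (x − 135.1)² − (y + 150.1)² with x = 104.404, y = -44.693, so z ≈ 29.268 ≈ 29.3 km.
Check against Site 4 (with the unrounded solution): distance 225.66 ≈ 225.66 km. ✓

x ≈ 104.4 km, y ≈ -44.7 km, depth ≈ 29.3 km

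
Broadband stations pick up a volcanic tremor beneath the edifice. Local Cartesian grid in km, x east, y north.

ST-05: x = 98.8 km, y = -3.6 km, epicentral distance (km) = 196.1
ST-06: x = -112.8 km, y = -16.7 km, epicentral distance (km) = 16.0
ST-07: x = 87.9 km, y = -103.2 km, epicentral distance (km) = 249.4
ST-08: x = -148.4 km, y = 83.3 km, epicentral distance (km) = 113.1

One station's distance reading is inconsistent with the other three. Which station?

ST-07

Solve using three stations at a time. Using ST-05, ST-06, ST-08 (subtract circle equations pairwise → linear system) gives (x, y) ≈ (-96.8, -17.4).
Distances from that point to each station vs reported:
  ST-05: calculated 196.1 vs reported 196.1 → residual 0.0 km
  ST-06: calculated 16.0 vs reported 16.0 → residual 0.0 km
  ST-07: calculated 203.7 vs reported 249.4 → residual 45.7 km
  ST-08: calculated 113.1 vs reported 113.1 → residual 0.0 km
ST-05, ST-06, ST-08 are mutually consistent (residuals ≈ 0); ST-07 is off by 45.7 km.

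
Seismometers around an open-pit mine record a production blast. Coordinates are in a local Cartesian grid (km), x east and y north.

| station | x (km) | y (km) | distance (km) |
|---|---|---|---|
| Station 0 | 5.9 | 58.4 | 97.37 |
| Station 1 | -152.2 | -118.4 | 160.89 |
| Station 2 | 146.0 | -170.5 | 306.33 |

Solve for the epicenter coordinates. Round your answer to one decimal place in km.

Circle about each station: (x − 5.9)² + (y − 58.4)² = 97.37²; (x + 152.2)² + (y + 118.4)² = 160.89²; (x − 146.0)² + (y + 170.5)² = 306.33².
Subtracting the Station 0 equation from the Station 1 and Station 2 equations removes the quadratic terms:
-316.2 x − 353.6 y = 17333.35
280.2 x − 457.8 y = -37416.27
Solving the 2×2 system: x ≈ -86.8, y ≈ 28.6 km.

(-86.8, 28.6)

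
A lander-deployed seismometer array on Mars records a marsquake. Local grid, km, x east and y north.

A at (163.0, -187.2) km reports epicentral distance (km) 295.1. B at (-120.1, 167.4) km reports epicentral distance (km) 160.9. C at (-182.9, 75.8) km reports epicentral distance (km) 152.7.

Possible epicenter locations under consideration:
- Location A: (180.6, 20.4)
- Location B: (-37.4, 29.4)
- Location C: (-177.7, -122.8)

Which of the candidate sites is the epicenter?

Location B

For each candidate, compare |candidate − station| to the reported distance:
Location A: residuals A 86.8, B 173.8, C 215.0 → max 215.0 km
Location B: residuals A 0.0, B 0.0, C 0.0 → max 0.0 km
Location C: residuals A 51.6, B 135.0, C 46.0 → max 135.0 km
Only Location B has all residuals ≈ 0.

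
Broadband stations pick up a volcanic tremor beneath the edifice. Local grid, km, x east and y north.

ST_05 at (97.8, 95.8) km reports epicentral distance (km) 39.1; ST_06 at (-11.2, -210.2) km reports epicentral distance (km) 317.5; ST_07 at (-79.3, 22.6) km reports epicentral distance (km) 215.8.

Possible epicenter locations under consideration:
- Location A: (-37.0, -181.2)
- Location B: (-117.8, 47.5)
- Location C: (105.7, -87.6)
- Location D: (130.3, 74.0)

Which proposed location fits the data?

For each candidate, compare |candidate − station| to the reported distance:
Location A: residuals ST_05 269.0, ST_06 278.7, ST_07 7.7 → max 278.7 km
Location B: residuals ST_05 181.8, ST_06 38.6, ST_07 169.9 → max 181.8 km
Location C: residuals ST_05 144.5, ST_06 148.1, ST_07 0.5 → max 148.1 km
Location D: residuals ST_05 0.0, ST_06 0.0, ST_07 0.0 → max 0.0 km
Only Location D has all residuals ≈ 0.

Location D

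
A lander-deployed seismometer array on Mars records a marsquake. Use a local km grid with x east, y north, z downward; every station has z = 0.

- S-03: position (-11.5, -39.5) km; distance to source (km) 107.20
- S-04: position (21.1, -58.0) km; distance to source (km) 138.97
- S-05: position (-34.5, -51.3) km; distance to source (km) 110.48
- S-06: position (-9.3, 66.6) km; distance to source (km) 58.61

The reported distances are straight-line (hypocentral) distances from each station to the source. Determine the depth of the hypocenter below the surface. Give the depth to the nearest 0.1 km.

z ≈ 29.9 km

Each station gives a sphere (x−x_i)² + (y−y_i)² + z² = d_i² (stations at z=0).
Subtracting the S-03 sphere from S-04 and S-05: z² cancels, leaving linear equations in x and y:
65.2 x − 37.0 y = -5704.11
-46.0 x − 23.6 y = 1415.45
Solving: x ≈ -57.700, y ≈ 52.489 km (keep extra digits for the depth step; rounded: -57.7, 52.5).
Then from the S-03 sphere: z² = 107.20² − (x + 11.5)² − (y + 39.5)² with x = -57.700, y = 52.489, so z ≈ 29.924 ≈ 29.9 km.
Check against S-06 (with the unrounded solution): distance 58.63 ≈ 58.61 km. ✓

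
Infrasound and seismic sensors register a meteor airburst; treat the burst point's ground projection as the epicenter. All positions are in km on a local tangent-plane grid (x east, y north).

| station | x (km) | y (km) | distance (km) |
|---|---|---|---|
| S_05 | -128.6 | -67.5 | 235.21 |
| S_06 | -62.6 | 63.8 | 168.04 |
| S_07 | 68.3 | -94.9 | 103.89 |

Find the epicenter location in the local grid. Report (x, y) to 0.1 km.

95.0 km east, 5.5 km north

Circle about each station: (x + 128.6)² + (y + 67.5)² = 235.21²; (x + 62.6)² + (y − 63.8)² = 168.04²; (x − 68.3)² + (y + 94.9)² = 103.89².
Subtracting the S_05 equation from the S_06 and S_07 equations removes the quadratic terms:
132.0 x + 262.6 y = 13981.29
393.8 x − 54.8 y = 37107.30
Solving the 2×2 system: x ≈ 95.0, y ≈ 5.5 km.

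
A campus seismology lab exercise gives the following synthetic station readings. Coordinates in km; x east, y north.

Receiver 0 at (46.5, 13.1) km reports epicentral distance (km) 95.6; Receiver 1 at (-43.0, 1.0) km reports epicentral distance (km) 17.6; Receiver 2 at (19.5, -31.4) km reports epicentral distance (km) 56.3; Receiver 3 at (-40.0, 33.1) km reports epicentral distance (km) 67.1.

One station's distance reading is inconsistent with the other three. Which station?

Receiver 1

Solve using three stations at a time. Using Receiver 0, Receiver 2, Receiver 3 (subtract circle equations pairwise → linear system) gives (x, y) ≈ (-36.7, -33.9).
Distances from that point to each station vs reported:
  Receiver 0: calculated 95.6 vs reported 95.6 → residual 0.0 km
  Receiver 1: calculated 35.5 vs reported 17.6 → residual 17.9 km
  Receiver 2: calculated 56.3 vs reported 56.3 → residual 0.0 km
  Receiver 3: calculated 67.1 vs reported 67.1 → residual 0.0 km
Receiver 0, Receiver 2, Receiver 3 are mutually consistent (residuals ≈ 0); Receiver 1 is off by 17.9 km.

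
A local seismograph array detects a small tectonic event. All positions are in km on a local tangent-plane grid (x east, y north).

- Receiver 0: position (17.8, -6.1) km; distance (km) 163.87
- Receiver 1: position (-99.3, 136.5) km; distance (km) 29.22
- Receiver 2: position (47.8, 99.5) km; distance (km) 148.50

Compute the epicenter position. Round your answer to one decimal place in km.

x ≈ -100.5 km, y ≈ 107.3 km

Circle about each station: (x − 17.8)² + (y + 6.1)² = 163.87²; (x + 99.3)² + (y − 136.5)² = 29.22²; (x − 47.8)² + (y − 99.5)² = 148.50².
Subtracting pairs of circle equations eliminates x²+y² and gives linear equations (the radical axes):
-234.2 x + 285.2 y = 54138.26
60.0 x + 211.2 y = 16632.17
Solving the 2×2 system: x ≈ -100.5, y ≈ 107.3 km.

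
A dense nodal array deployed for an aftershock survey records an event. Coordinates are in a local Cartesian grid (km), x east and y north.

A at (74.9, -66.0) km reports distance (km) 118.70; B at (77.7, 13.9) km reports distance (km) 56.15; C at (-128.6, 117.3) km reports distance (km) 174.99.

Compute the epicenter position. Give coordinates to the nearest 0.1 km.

Circle about each station: (x − 74.9)² + (y + 66.0)² = 118.70²; (x − 77.7)² + (y − 13.9)² = 56.15²; (x + 128.6)² + (y − 117.3)² = 174.99².
Subtracting pairs of circle equations eliminates x²+y² and gives linear equations (the radical axes):
5.6 x + 159.8 y = 7201.36
-407.0 x + 366.6 y = 3799.43
Solving the 2×2 system: x ≈ 30.3, y ≈ 44.0 km.

x ≈ 30.3 km, y ≈ 44.0 km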